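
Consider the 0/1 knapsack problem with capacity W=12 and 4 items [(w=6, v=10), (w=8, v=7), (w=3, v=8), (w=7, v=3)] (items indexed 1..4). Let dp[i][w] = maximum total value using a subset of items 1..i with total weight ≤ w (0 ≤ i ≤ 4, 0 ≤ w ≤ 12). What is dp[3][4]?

8

i\w   0   1   2   3   4   5   6   7   8   9  10  11  12
  0   0   0   0   0   0   0   0   0   0   0   0   0   0
  1   0   0   0   0   0   0  10  10  10  10  10  10  10
  2   0   0   0   0   0   0  10  10  10  10  10  10  10
  3   0   0   0   8   8   8  10  10  10  18  18  18  18
  4   0   0   0   8   8   8  10  10  10  18  18  18  18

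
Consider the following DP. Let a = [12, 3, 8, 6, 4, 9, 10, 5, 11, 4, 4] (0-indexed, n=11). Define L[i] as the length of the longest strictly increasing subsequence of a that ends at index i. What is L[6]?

4

   i    0    1    2    3    4    5    6    7    8    9   10
a[i]   12    3    8    6    4    9   10    5   11    4    4
L[i]    1    1    2    2    2    3    4    3    5    2    2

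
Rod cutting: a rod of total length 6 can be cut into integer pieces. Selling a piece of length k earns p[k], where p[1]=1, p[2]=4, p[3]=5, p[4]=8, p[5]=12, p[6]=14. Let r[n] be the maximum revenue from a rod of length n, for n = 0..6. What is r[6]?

   n    0    1    2    3    4    5    6
r[n]    0    1    4    5    8   12   14

14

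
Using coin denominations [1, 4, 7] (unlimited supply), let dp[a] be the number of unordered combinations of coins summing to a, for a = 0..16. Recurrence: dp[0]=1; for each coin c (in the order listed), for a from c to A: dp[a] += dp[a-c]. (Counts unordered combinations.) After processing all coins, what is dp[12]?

after  coin     0     1     2     3     4     5     6     7     8     9    10    11    12    13    14    15    16
          1     1     1     1     1     1     1     1     1     1     1     1     1     1     1     1     1     1
          4     1     1     1     1     2     2     2     2     3     3     3     3     4     4     4     4     5
          7     1     1     1     1     2     2     2     3     4     4     4     5     6     6     7     8     9

6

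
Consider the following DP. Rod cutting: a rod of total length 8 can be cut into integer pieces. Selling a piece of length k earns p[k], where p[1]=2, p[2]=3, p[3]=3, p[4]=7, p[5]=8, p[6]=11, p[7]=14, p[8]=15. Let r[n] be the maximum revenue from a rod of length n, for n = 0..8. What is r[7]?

   n    0    1    2    3    4    5    6    7    8
r[n]    0    2    4    6    8   10   12   14   16

14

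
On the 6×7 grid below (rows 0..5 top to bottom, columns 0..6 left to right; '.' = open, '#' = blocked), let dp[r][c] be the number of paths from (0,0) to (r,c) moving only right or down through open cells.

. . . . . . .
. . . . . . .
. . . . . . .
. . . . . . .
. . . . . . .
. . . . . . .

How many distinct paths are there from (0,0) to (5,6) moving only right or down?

462

r\c   0   1   2   3   4   5   6
  0   1   1   1   1   1   1   1
  1   1   2   3   4   5   6   7
  2   1   3   6  10  15  21  28
  3   1   4  10  20  35  56  84
  4   1   5  15  35  70 126 210
  5   1   6  21  56 126 252 462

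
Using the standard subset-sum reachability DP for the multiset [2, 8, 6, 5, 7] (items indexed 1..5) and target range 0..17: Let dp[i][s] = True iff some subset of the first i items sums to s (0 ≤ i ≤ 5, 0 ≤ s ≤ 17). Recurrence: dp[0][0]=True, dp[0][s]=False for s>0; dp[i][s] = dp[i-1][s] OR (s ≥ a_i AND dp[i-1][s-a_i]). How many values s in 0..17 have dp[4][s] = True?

i\s   0   1   2   3   4   5   6   7   8   9  10  11  12  13  14  15  16  17
  0   T   F   F   F   F   F   F   F   F   F   F   F   F   F   F   F   F   F
  1   T   F   T   F   F   F   F   F   F   F   F   F   F   F   F   F   F   F
  2   T   F   T   F   F   F   F   F   T   F   T   F   F   F   F   F   F   F
  3   T   F   T   F   F   F   T   F   T   F   T   F   F   F   T   F   T   F
  4   T   F   T   F   F   T   T   T   T   F   T   T   F   T   T   T   T   F
  5   T   F   T   F   F   T   T   T   T   T   T   T   T   T   T   T   T   T

12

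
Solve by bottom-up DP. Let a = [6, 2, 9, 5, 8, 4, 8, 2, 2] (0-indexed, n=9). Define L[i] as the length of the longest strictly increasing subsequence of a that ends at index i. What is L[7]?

1

   i    0    1    2    3    4    5    6    7    8
a[i]    6    2    9    5    8    4    8    2    2
L[i]    1    1    2    2    3    2    3    1    1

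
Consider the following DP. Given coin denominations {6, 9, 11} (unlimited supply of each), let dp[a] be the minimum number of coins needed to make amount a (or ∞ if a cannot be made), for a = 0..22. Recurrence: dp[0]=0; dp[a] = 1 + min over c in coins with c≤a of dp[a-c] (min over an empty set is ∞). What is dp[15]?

2

 a  0  1  2  3  4  5  6  7  8  9 10 11 12 13 14 15 16 17 18 19 20 21 22
dp  0  -  -  -  -  -  1  -  -  1  -  1  2  -  -  2  -  2  2  -  2  3  2
(- denotes ∞ / unreachable)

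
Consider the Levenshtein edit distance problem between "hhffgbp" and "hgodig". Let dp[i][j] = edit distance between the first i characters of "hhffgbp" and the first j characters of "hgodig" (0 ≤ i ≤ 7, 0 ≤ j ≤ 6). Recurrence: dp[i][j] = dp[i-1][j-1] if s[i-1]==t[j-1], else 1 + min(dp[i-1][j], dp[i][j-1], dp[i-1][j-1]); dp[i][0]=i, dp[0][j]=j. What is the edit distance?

6

   ''  h  g  o  d  i  g
''  0  1  2  3  4  5  6
 h  1  0  1  2  3  4  5
 h  2  1  1  2  3  4  5
 f  3  2  2  2  3  4  5
 f  4  3  3  3  3  4  5
 g  5  4  3  4  4  4  4
 b  6  5  4  4  5  5  5
 p  7  6  5  5  5  6  6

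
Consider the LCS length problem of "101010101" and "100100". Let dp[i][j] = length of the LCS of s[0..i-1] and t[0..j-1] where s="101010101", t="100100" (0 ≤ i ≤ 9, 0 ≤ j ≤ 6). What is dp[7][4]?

   ''  1  0  0  1  0  0
''  0  0  0  0  0  0  0
 1  0  1  1  1  1  1  1
 0  0  1  2  2  2  2  2
 1  0  1  2  2  3  3  3
 0  0  1  2  3  3  4  4
 1  0  1  2  3  4  4  4
 0  0  1  2  3  4  5  5
 1  0  1  2  3  4  5  5
 0  0  1  2  3  4  5  6
 1  0  1  2  3  4  5  6

4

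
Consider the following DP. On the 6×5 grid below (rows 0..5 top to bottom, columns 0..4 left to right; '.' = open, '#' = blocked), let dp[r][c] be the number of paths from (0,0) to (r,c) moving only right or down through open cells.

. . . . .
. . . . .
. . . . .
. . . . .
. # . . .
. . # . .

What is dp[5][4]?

95

r\c   0   1   2   3   4
  0   1   1   1   1   1
  1   1   2   3   4   5
  2   1   3   6  10  15
  3   1   4  10  20  35
  4   1   0  10  30  65
  5   1   1   0  30  95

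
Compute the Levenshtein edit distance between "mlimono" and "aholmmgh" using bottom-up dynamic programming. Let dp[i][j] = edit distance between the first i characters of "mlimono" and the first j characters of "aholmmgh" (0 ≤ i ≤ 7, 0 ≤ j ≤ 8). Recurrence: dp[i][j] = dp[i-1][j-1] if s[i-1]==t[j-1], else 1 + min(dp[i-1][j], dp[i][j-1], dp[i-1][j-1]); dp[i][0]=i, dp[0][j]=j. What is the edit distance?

   ''  a  h  o  l  m  m  g  h
''  0  1  2  3  4  5  6  7  8
 m  1  1  2  3  4  4  5  6  7
 l  2  2  2  3  3  4  5  6  7
 i  3  3  3  3  4  4  5  6  7
 m  4  4  4  4  4  4  4  5  6
 o  5  5  5  4  5  5  5  5  6
 n  6  6  6  5  5  6  6  6  6
 o  7  7  7  6  6  6  7  7  7

7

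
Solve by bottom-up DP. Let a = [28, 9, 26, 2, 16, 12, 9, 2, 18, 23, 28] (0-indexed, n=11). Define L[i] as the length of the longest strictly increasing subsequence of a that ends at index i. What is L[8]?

3

   i    0    1    2    3    4    5    6    7    8    9   10
a[i]   28    9   26    2   16   12    9    2   18   23   28
L[i]    1    1    2    1    2    2    2    1    3    4    5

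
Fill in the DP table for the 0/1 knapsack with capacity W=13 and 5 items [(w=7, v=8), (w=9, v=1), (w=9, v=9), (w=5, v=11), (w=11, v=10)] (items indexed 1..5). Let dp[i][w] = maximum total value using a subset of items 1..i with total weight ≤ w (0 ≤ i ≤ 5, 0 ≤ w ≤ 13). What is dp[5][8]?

11

i\w   0   1   2   3   4   5   6   7   8   9  10  11  12  13
  0   0   0   0   0   0   0   0   0   0   0   0   0   0   0
  1   0   0   0   0   0   0   0   8   8   8   8   8   8   8
  2   0   0   0   0   0   0   0   8   8   8   8   8   8   8
  3   0   0   0   0   0   0   0   8   8   9   9   9   9   9
  4   0   0   0   0   0  11  11  11  11  11  11  11  19  19
  5   0   0   0   0   0  11  11  11  11  11  11  11  19  19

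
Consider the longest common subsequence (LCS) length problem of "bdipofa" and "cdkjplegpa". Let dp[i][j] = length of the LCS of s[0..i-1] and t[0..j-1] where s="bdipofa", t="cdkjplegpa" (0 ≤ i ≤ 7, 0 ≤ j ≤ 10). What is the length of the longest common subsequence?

3

   ''  c  d  k  j  p  l  e  g  p  a
''  0  0  0  0  0  0  0  0  0  0  0
 b  0  0  0  0  0  0  0  0  0  0  0
 d  0  0  1  1  1  1  1  1  1  1  1
 i  0  0  1  1  1  1  1  1  1  1  1
 p  0  0  1  1  1  2  2  2  2  2  2
 o  0  0  1  1  1  2  2  2  2  2  2
 f  0  0  1  1  1  2  2  2  2  2  2
 a  0  0  1  1  1  2  2  2  2  2  3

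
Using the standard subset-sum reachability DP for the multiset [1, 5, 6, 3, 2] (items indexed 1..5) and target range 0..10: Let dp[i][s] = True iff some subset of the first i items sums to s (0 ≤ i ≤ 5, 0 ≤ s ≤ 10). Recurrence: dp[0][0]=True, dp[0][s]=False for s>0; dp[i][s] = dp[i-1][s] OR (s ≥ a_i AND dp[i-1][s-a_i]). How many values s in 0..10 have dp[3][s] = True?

5

i\s   0   1   2   3   4   5   6   7   8   9  10
  0   T   F   F   F   F   F   F   F   F   F   F
  1   T   T   F   F   F   F   F   F   F   F   F
  2   T   T   F   F   F   T   T   F   F   F   F
  3   T   T   F   F   F   T   T   T   F   F   F
  4   T   T   F   T   T   T   T   T   T   T   T
  5   T   T   T   T   T   T   T   T   T   T   T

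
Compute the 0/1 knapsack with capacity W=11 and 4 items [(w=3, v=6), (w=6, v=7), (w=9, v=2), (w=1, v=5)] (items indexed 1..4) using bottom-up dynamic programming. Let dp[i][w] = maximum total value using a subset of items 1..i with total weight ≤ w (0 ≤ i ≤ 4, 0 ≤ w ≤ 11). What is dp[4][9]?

i\w   0   1   2   3   4   5   6   7   8   9  10  11
  0   0   0   0   0   0   0   0   0   0   0   0   0
  1   0   0   0   6   6   6   6   6   6   6   6   6
  2   0   0   0   6   6   6   7   7   7  13  13  13
  3   0   0   0   6   6   6   7   7   7  13  13  13
  4   0   5   5   6  11  11  11  12  12  13  18  18

13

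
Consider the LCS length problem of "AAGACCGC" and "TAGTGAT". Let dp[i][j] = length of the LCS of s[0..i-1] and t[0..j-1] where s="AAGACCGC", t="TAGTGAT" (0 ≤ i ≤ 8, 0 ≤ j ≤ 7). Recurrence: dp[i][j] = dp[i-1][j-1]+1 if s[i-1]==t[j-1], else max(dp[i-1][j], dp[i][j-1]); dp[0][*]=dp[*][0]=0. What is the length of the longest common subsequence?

3

   ''  T  A  G  T  G  A  T
''  0  0  0  0  0  0  0  0
 A  0  0  1  1  1  1  1  1
 A  0  0  1  1  1  1  2  2
 G  0  0  1  2  2  2  2  2
 A  0  0  1  2  2  2  3  3
 C  0  0  1  2  2  2  3  3
 C  0  0  1  2  2  2  3  3
 G  0  0  1  2  2  3  3  3
 C  0  0  1  2  2  3  3  3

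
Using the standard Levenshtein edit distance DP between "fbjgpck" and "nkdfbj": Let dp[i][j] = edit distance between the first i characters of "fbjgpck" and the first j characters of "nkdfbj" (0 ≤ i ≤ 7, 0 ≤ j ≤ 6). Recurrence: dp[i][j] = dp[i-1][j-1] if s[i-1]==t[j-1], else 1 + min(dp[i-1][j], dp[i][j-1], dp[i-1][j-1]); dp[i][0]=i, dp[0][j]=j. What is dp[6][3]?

   ''  n  k  d  f  b  j
''  0  1  2  3  4  5  6
 f  1  1  2  3  3  4  5
 b  2  2  2  3  4  3  4
 j  3  3  3  3  4  4  3
 g  4  4  4  4  4  5  4
 p  5  5  5  5  5  5  5
 c  6  6  6  6  6  6  6
 k  7  7  6  7  7  7  7

6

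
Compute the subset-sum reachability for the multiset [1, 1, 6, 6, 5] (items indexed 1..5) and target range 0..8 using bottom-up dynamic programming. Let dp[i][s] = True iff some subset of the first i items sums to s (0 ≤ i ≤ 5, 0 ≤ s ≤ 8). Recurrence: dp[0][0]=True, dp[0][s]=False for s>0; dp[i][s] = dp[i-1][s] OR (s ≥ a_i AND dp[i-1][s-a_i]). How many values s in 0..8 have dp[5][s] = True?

i\s   0   1   2   3   4   5   6   7   8
  0   T   F   F   F   F   F   F   F   F
  1   T   T   F   F   F   F   F   F   F
  2   T   T   T   F   F   F   F   F   F
  3   T   T   T   F   F   F   T   T   T
  4   T   T   T   F   F   F   T   T   T
  5   T   T   T   F   F   T   T   T   T

7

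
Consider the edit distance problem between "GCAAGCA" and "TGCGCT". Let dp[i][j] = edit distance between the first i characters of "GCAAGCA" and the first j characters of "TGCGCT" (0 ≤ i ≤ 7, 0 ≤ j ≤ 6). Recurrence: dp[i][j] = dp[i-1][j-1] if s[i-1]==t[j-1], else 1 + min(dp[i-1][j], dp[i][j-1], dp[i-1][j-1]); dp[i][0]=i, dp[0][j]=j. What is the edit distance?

4

   ''  T  G  C  G  C  T
''  0  1  2  3  4  5  6
 G  1  1  1  2  3  4  5
 C  2  2  2  1  2  3  4
 A  3  3  3  2  2  3  4
 A  4  4  4  3  3  3  4
 G  5  5  4  4  3  4  4
 C  6  6  5  4  4  3  4
 A  7  7  6  5  5  4  4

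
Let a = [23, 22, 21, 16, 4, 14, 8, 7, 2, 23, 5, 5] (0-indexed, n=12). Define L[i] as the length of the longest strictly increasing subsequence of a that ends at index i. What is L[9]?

   i    0    1    2    3    4    5    6    7    8    9   10   11
a[i]   23   22   21   16    4   14    8    7    2   23    5    5
L[i]    1    1    1    1    1    2    2    2    1    3    2    2

3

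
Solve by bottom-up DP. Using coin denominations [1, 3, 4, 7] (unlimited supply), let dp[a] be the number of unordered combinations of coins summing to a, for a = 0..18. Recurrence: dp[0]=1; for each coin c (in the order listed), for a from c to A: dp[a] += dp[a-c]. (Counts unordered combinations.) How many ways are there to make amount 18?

32

after  coin     0     1     2     3     4     5     6     7     8     9    10    11    12    13    14    15    16    17    18
          1     1     1     1     1     1     1     1     1     1     1     1     1     1     1     1     1     1     1     1
          3     1     1     1     2     2     2     3     3     3     4     4     4     5     5     5     6     6     6     7
          4     1     1     1     2     3     3     4     5     6     7     8     9    11    12    13    15    17    18    20
          7     1     1     1     2     3     3     4     6     7     8    10    12    14    16    19    22    25    28    32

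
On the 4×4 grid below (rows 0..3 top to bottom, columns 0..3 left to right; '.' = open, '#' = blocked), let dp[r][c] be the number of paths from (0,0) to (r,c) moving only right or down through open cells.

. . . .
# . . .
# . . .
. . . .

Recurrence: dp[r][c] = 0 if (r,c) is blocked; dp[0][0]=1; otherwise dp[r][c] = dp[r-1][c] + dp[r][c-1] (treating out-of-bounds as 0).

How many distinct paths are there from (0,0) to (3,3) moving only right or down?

10

r\c   0   1   2   3
  0   1   1   1   1
  1   0   1   2   3
  2   0   1   3   6
  3   0   1   4  10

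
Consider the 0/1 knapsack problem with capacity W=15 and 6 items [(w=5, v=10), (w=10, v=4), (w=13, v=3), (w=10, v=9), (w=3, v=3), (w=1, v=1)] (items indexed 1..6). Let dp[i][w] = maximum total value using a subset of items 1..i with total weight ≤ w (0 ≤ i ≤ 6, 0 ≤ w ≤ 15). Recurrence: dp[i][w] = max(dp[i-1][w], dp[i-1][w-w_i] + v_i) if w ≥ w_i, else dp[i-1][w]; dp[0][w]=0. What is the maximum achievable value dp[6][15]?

19

i\w   0   1   2   3   4   5   6   7   8   9  10  11  12  13  14  15
  0   0   0   0   0   0   0   0   0   0   0   0   0   0   0   0   0
  1   0   0   0   0   0  10  10  10  10  10  10  10  10  10  10  10
  2   0   0   0   0   0  10  10  10  10  10  10  10  10  10  10  14
  3   0   0   0   0   0  10  10  10  10  10  10  10  10  10  10  14
  4   0   0   0   0   0  10  10  10  10  10  10  10  10  10  10  19
  5   0   0   0   3   3  10  10  10  13  13  13  13  13  13  13  19
  6   0   1   1   3   4  10  11  11  13  14  14  14  14  14  14  19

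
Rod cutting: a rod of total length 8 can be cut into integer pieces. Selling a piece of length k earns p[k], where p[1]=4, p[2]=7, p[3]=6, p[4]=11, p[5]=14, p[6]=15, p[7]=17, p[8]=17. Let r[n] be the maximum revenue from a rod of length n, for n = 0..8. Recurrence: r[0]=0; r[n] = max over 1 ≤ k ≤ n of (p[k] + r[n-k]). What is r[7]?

   n    0    1    2    3    4    5    6    7    8
r[n]    0    4    8   12   16   20   24   28   32

28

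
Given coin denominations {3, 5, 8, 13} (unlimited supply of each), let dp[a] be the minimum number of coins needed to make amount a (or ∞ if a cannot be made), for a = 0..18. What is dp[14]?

3

 a  0  1  2  3  4  5  6  7  8  9 10 11 12 13 14 15 16 17 18
dp  0  -  -  1  -  1  2  -  1  3  2  2  4  1  3  3  2  4  2
(- denotes ∞ / unreachable)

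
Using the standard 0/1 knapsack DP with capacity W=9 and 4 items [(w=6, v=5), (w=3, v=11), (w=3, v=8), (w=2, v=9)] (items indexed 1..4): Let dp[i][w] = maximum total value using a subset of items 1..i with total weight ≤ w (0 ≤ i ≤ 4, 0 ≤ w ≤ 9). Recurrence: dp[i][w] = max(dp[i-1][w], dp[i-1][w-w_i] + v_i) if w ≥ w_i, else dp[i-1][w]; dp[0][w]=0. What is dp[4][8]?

28

i\w   0   1   2   3   4   5   6   7   8   9
  0   0   0   0   0   0   0   0   0   0   0
  1   0   0   0   0   0   0   5   5   5   5
  2   0   0   0  11  11  11  11  11  11  16
  3   0   0   0  11  11  11  19  19  19  19
  4   0   0   9  11  11  20  20  20  28  28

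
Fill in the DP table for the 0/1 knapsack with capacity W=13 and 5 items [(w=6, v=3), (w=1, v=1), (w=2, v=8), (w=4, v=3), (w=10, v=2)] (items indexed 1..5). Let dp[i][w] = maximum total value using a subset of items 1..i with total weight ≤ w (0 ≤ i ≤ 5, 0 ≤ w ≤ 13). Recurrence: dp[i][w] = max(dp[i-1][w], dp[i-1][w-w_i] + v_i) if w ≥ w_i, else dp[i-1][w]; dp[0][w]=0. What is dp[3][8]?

11

i\w   0   1   2   3   4   5   6   7   8   9  10  11  12  13
  0   0   0   0   0   0   0   0   0   0   0   0   0   0   0
  1   0   0   0   0   0   0   3   3   3   3   3   3   3   3
  2   0   1   1   1   1   1   3   4   4   4   4   4   4   4
  3   0   1   8   9   9   9   9   9  11  12  12  12  12  12
  4   0   1   8   9   9   9  11  12  12  12  12  12  14  15
  5   0   1   8   9   9   9  11  12  12  12  12  12  14  15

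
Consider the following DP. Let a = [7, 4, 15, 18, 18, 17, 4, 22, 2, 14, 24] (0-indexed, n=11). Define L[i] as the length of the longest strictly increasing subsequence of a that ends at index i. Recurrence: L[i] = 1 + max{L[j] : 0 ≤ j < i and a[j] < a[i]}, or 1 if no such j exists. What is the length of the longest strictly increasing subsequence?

   i    0    1    2    3    4    5    6    7    8    9   10
a[i]    7    4   15   18   18   17    4   22    2   14   24
L[i]    1    1    2    3    3    3    1    4    1    2    5

5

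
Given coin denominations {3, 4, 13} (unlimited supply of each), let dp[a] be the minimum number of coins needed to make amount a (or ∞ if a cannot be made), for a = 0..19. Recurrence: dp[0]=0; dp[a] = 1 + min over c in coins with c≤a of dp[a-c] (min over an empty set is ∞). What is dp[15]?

 a  0  1  2  3  4  5  6  7  8  9 10 11 12 13 14 15 16 17 18 19
dp  0  -  -  1  1  -  2  2  2  3  3  3  3  1  4  4  2  2  5  3
(- denotes ∞ / unreachable)

4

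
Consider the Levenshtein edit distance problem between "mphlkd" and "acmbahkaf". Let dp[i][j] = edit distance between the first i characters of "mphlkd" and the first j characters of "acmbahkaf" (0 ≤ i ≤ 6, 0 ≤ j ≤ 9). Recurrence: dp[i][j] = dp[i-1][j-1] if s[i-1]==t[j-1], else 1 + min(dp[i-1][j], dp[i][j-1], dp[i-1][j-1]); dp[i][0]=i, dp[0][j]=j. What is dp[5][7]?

   ''  a  c  m  b  a  h  k  a  f
''  0  1  2  3  4  5  6  7  8  9
 m  1  1  2  2  3  4  5  6  7  8
 p  2  2  2  3  3  4  5  6  7  8
 h  3  3  3  3  4  4  4  5  6  7
 l  4  4  4  4  4  5  5  5  6  7
 k  5  5  5  5  5  5  6  5  6  7
 d  6  6  6  6  6  6  6  6  6  7

5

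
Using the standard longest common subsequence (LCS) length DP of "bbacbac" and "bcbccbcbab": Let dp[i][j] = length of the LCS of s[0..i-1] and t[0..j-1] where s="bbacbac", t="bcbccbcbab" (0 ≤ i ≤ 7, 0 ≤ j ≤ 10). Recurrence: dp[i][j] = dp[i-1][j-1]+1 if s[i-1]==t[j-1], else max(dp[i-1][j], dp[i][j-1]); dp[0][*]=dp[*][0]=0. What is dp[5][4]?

   ''  b  c  b  c  c  b  c  b  a  b
''  0  0  0  0  0  0  0  0  0  0  0
 b  0  1  1  1  1  1  1  1  1  1  1
 b  0  1  1  2  2  2  2  2  2  2  2
 a  0  1  1  2  2  2  2  2  2  3  3
 c  0  1  2  2  3  3  3  3  3  3  3
 b  0  1  2  3  3  3  4  4  4  4  4
 a  0  1  2  3  3  3  4  4  4  5  5
 c  0  1  2  3  4  4  4  5  5  5  5

3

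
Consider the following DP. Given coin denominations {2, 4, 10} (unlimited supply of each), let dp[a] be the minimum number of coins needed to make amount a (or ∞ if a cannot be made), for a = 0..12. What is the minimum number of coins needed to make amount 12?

 a  0  1  2  3  4  5  6  7  8  9 10 11 12
dp  0  -  1  -  1  -  2  -  2  -  1  -  2
(- denotes ∞ / unreachable)

2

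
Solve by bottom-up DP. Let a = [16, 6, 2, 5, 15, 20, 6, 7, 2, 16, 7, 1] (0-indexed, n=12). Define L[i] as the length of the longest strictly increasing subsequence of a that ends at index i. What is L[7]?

4

   i    0    1    2    3    4    5    6    7    8    9   10   11
a[i]   16    6    2    5   15   20    6    7    2   16    7    1
L[i]    1    1    1    2    3    4    3    4    1    5    4    1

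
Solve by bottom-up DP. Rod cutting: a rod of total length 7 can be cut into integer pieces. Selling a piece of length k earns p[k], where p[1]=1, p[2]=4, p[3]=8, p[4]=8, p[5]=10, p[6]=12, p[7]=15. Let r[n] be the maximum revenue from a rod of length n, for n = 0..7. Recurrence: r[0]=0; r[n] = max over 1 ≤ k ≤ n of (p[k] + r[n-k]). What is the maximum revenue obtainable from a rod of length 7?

17

   n    0    1    2    3    4    5    6    7
r[n]    0    1    4    8    9   12   16   17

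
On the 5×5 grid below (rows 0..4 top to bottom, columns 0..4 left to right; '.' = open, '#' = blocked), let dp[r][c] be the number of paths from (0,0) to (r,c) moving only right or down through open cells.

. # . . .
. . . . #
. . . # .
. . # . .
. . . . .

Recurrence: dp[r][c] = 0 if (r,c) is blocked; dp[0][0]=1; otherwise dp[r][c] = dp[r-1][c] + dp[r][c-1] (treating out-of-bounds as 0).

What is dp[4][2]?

r\c   0   1   2   3   4
  0   1   0   0   0   0
  1   1   1   1   1   0
  2   1   2   3   0   0
  3   1   3   0   0   0
  4   1   4   4   4   4

4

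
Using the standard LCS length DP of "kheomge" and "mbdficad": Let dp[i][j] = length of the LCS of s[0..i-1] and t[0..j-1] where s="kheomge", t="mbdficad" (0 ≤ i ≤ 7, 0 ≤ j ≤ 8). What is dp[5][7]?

   ''  m  b  d  f  i  c  a  d
''  0  0  0  0  0  0  0  0  0
 k  0  0  0  0  0  0  0  0  0
 h  0  0  0  0  0  0  0  0  0
 e  0  0  0  0  0  0  0  0  0
 o  0  0  0  0  0  0  0  0  0
 m  0  1  1  1  1  1  1  1  1
 g  0  1  1  1  1  1  1  1  1
 e  0  1  1  1  1  1  1  1  1

1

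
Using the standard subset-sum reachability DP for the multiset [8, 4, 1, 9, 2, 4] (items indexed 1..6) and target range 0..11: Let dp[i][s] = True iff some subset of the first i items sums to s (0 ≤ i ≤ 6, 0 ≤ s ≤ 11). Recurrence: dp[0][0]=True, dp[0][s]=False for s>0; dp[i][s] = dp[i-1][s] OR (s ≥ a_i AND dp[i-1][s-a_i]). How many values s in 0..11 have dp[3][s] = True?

6

i\s   0   1   2   3   4   5   6   7   8   9  10  11
  0   T   F   F   F   F   F   F   F   F   F   F   F
  1   T   F   F   F   F   F   F   F   T   F   F   F
  2   T   F   F   F   T   F   F   F   T   F   F   F
  3   T   T   F   F   T   T   F   F   T   T   F   F
  4   T   T   F   F   T   T   F   F   T   T   T   F
  5   T   T   T   T   T   T   T   T   T   T   T   T
  6   T   T   T   T   T   T   T   T   T   T   T   T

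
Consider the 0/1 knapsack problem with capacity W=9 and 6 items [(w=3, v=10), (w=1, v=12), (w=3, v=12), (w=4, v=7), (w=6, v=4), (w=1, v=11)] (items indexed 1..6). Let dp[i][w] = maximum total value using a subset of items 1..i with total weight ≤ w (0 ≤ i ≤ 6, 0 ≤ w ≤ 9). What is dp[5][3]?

i\w   0   1   2   3   4   5   6   7   8   9
  0   0   0   0   0   0   0   0   0   0   0
  1   0   0   0  10  10  10  10  10  10  10
  2   0  12  12  12  22  22  22  22  22  22
  3   0  12  12  12  24  24  24  34  34  34
  4   0  12  12  12  24  24  24  34  34  34
  5   0  12  12  12  24  24  24  34  34  34
  6   0  12  23  23  24  35  35  35  45  45

12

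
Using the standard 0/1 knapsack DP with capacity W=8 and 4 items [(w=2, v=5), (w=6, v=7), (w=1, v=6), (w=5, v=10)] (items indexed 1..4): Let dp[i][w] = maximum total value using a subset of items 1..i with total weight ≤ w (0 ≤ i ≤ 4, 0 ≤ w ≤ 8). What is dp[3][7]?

13

i\w   0   1   2   3   4   5   6   7   8
  0   0   0   0   0   0   0   0   0   0
  1   0   0   5   5   5   5   5   5   5
  2   0   0   5   5   5   5   7   7  12
  3   0   6   6  11  11  11  11  13  13
  4   0   6   6  11  11  11  16  16  21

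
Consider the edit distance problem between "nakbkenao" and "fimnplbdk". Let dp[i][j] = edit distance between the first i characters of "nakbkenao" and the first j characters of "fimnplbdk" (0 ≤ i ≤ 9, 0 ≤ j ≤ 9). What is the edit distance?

   ''  f  i  m  n  p  l  b  d  k
''  0  1  2  3  4  5  6  7  8  9
 n  1  1  2  3  3  4  5  6  7  8
 a  2  2  2  3  4  4  5  6  7  8
 k  3  3  3  3  4  5  5  6  7  7
 b  4  4  4  4  4  5  6  5  6  7
 k  5  5  5  5  5  5  6  6  6  6
 e  6  6  6  6  6  6  6  7  7  7
 n  7  7  7  7  6  7  7  7  8  8
 a  8  8  8  8  7  7  8  8  8  9
 o  9  9  9  9  8  8  8  9  9  9

9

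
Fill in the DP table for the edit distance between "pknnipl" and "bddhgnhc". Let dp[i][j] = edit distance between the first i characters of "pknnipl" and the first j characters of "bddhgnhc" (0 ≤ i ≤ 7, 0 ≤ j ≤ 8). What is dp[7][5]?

   ''  b  d  d  h  g  n  h  c
''  0  1  2  3  4  5  6  7  8
 p  1  1  2  3  4  5  6  7  8
 k  2  2  2  3  4  5  6  7  8
 n  3  3  3  3  4  5  5  6  7
 n  4  4  4  4  4  5  5  6  7
 i  5  5  5  5  5  5  6  6  7
 p  6  6  6  6  6  6  6  7  7
 l  7  7  7  7  7  7  7  7  8

7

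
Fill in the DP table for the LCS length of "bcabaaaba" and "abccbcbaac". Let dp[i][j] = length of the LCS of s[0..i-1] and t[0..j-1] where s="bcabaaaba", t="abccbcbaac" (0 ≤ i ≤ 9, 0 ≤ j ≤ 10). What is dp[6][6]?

   ''  a  b  c  c  b  c  b  a  a  c
''  0  0  0  0  0  0  0  0  0  0  0
 b  0  0  1  1  1  1  1  1  1  1  1
 c  0  0  1  2  2  2  2  2  2  2  2
 a  0  1  1  2  2  2  2  2  3  3  3
 b  0  1  2  2  2  3  3  3  3  3  3
 a  0  1  2  2  2  3  3  3  4  4  4
 a  0  1  2  2  2  3  3  3  4  5  5
 a  0  1  2  2  2  3  3  3  4  5  5
 b  0  1  2  2  2  3  3  4  4  5  5
 a  0  1  2  2  2  3  3  4  5  5  5

3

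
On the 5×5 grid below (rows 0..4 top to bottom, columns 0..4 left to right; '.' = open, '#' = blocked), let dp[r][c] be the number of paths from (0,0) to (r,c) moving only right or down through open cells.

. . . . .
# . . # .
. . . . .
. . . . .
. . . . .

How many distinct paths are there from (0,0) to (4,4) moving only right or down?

23

r\c   0   1   2   3   4
  0   1   1   1   1   1
  1   0   1   2   0   1
  2   0   1   3   3   4
  3   0   1   4   7  11
  4   0   1   5  12  23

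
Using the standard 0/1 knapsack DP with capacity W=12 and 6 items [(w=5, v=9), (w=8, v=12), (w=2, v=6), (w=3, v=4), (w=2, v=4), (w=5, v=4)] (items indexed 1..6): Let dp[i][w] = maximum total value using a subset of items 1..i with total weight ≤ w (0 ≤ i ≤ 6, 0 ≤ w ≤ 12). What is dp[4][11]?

19

i\w   0   1   2   3   4   5   6   7   8   9  10  11  12
  0   0   0   0   0   0   0   0   0   0   0   0   0   0
  1   0   0   0   0   0   9   9   9   9   9   9   9   9
  2   0   0   0   0   0   9   9   9  12  12  12  12  12
  3   0   0   6   6   6   9   9  15  15  15  18  18  18
  4   0   0   6   6   6  10  10  15  15  15  19  19  19
  5   0   0   6   6  10  10  10  15  15  19  19  19  23
  6   0   0   6   6  10  10  10  15  15  19  19  19  23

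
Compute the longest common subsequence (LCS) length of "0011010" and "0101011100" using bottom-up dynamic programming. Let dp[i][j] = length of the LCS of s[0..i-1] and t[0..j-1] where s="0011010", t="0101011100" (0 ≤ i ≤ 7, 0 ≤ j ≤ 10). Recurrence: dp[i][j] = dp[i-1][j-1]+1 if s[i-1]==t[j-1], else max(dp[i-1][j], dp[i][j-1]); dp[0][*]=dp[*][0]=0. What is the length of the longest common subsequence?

6

   ''  0  1  0  1  0  1  1  1  0  0
''  0  0  0  0  0  0  0  0  0  0  0
 0  0  1  1  1  1  1  1  1  1  1  1
 0  0  1  1  2  2  2  2  2  2  2  2
 1  0  1  2  2  3  3  3  3  3  3  3
 1  0  1  2  2  3  3  4  4  4  4  4
 0  0  1  2  3  3  4  4  4  4  5  5
 1  0  1  2  3  4  4  5  5  5  5  5
 0  0  1  2  3  4  5  5  5  5  6  6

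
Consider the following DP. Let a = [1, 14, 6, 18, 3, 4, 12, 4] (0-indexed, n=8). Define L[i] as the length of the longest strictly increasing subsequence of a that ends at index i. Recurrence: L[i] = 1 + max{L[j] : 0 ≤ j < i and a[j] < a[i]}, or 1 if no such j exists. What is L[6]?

4

   i    0    1    2    3    4    5    6    7
a[i]    1   14    6   18    3    4   12    4
L[i]    1    2    2    3    2    3    4    3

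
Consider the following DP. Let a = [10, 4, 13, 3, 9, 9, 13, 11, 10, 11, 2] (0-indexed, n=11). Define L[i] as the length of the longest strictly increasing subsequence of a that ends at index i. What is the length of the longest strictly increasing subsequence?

4

   i    0    1    2    3    4    5    6    7    8    9   10
a[i]   10    4   13    3    9    9   13   11   10   11    2
L[i]    1    1    2    1    2    2    3    3    3    4    1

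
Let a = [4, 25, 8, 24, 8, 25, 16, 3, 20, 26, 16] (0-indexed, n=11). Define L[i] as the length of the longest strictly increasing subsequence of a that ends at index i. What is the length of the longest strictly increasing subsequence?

   i    0    1    2    3    4    5    6    7    8    9   10
a[i]    4   25    8   24    8   25   16    3   20   26   16
L[i]    1    2    2    3    2    4    3    1    4    5    3

5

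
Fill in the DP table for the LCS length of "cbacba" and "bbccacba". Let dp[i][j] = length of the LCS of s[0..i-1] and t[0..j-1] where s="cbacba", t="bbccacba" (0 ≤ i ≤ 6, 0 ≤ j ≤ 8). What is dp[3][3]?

1

   ''  b  b  c  c  a  c  b  a
''  0  0  0  0  0  0  0  0  0
 c  0  0  0  1  1  1  1  1  1
 b  0  1  1  1  1  1  1  2  2
 a  0  1  1  1  1  2  2  2  3
 c  0  1  1  2  2  2  3  3  3
 b  0  1  2  2  2  2  3  4  4
 a  0  1  2  2  2  3  3  4  5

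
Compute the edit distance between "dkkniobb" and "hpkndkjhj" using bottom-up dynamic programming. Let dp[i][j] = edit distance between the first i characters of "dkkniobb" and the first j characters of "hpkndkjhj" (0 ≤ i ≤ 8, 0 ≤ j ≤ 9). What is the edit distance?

7

   ''  h  p  k  n  d  k  j  h  j
''  0  1  2  3  4  5  6  7  8  9
 d  1  1  2  3  4  4  5  6  7  8
 k  2  2  2  2  3  4  4  5  6  7
 k  3  3  3  2  3  4  4  5  6  7
 n  4  4  4  3  2  3  4  5  6  7
 i  5  5  5  4  3  3  4  5  6  7
 o  6  6  6  5  4  4  4  5  6  7
 b  7  7  7  6  5  5  5  5  6  7
 b  8  8  8  7  6  6  6  6  6  7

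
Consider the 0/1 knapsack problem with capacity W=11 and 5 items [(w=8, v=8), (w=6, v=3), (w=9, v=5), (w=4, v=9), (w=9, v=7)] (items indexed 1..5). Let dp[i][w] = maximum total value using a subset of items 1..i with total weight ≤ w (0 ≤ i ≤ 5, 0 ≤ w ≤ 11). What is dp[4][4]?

i\w   0   1   2   3   4   5   6   7   8   9  10  11
  0   0   0   0   0   0   0   0   0   0   0   0   0
  1   0   0   0   0   0   0   0   0   8   8   8   8
  2   0   0   0   0   0   0   3   3   8   8   8   8
  3   0   0   0   0   0   0   3   3   8   8   8   8
  4   0   0   0   0   9   9   9   9   9   9  12  12
  5   0   0   0   0   9   9   9   9   9   9  12  12

9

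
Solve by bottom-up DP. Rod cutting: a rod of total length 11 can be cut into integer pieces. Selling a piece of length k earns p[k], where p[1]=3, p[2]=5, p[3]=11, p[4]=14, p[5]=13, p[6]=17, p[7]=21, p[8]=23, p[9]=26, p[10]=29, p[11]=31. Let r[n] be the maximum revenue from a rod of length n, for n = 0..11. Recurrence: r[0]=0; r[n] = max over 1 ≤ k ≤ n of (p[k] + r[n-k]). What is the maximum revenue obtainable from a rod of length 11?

   n    0    1    2    3    4    5    6    7    8    9   10   11
r[n]    0    3    6   11   14   17   22   25   28   33   36   39

39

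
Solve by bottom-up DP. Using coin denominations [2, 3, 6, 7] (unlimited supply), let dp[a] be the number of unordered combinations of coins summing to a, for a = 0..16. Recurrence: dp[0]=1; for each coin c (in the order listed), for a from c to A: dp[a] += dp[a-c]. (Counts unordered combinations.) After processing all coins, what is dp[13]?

6

after  coin     0     1     2     3     4     5     6     7     8     9    10    11    12    13    14    15    16
          2     1     0     1     0     1     0     1     0     1     0     1     0     1     0     1     0     1
          3     1     0     1     1     1     1     2     1     2     2     2     2     3     2     3     3     3
          6     1     0     1     1     1     1     3     1     3     3     3     3     6     3     6     6     6
          7     1     0     1     1     1     1     3     2     3     4     4     4     7     6     8     9    10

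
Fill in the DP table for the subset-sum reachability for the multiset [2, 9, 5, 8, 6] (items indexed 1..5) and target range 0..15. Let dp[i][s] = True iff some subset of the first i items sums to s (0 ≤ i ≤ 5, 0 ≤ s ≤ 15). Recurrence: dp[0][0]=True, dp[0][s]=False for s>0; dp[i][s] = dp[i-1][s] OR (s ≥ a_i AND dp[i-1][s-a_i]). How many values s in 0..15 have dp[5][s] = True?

12

i\s   0   1   2   3   4   5   6   7   8   9  10  11  12  13  14  15
  0   T   F   F   F   F   F   F   F   F   F   F   F   F   F   F   F
  1   T   F   T   F   F   F   F   F   F   F   F   F   F   F   F   F
  2   T   F   T   F   F   F   F   F   F   T   F   T   F   F   F   F
  3   T   F   T   F   F   T   F   T   F   T   F   T   F   F   T   F
  4   T   F   T   F   F   T   F   T   T   T   T   T   F   T   T   T
  5   T   F   T   F   F   T   T   T   T   T   T   T   F   T   T   T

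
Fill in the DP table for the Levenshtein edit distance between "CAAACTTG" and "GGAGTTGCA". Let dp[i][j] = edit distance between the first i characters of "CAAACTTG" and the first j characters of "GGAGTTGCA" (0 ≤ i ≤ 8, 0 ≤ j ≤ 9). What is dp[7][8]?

   ''  G  G  A  G  T  T  G  C  A
''  0  1  2  3  4  5  6  7  8  9
 C  1  1  2  3  4  5  6  7  7  8
 A  2  2  2  2  3  4  5  6  7  7
 A  3  3  3  2  3  4  5  6  7  7
 A  4  4  4  3  3  4  5  6  7  7
 C  5  5  5  4  4  4  5  6  6  7
 T  6  6  6  5  5  4  4  5  6  7
 T  7  7  7  6  6  5  4  5  6  7
 G  8  7  7  7  6  6  5  4  5  6

6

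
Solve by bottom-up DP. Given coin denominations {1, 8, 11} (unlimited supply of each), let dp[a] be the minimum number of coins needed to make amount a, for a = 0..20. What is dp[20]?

3

 a  0  1  2  3  4  5  6  7  8  9 10 11 12 13 14 15 16 17 18 19 20
dp  0  1  2  3  4  5  6  7  1  2  3  1  2  3  4  5  2  3  4  2  3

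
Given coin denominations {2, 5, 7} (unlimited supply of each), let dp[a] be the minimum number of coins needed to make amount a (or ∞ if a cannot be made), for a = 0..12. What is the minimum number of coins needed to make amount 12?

2

 a  0  1  2  3  4  5  6  7  8  9 10 11 12
dp  0  -  1  -  2  1  3  1  4  2  2  3  2
(- denotes ∞ / unreachable)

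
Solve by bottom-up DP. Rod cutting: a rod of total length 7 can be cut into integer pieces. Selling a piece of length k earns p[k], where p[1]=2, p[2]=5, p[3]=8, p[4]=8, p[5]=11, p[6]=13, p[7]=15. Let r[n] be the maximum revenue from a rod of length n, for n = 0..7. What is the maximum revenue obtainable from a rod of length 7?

   n    0    1    2    3    4    5    6    7
r[n]    0    2    5    8   10   13   16   18

18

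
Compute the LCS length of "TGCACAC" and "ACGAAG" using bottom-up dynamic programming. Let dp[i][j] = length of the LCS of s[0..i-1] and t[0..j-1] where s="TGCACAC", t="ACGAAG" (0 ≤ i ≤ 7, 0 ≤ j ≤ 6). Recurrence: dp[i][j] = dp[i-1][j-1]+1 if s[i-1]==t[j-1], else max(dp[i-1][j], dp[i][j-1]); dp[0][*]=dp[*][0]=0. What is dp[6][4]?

3

   ''  A  C  G  A  A  G
''  0  0  0  0  0  0  0
 T  0  0  0  0  0  0  0
 G  0  0  0  1  1  1  1
 C  0  0  1  1  1  1  1
 A  0  1  1  1  2  2  2
 C  0  1  2  2  2  2  2
 A  0  1  2  2  3  3  3
 C  0  1  2  2  3  3  3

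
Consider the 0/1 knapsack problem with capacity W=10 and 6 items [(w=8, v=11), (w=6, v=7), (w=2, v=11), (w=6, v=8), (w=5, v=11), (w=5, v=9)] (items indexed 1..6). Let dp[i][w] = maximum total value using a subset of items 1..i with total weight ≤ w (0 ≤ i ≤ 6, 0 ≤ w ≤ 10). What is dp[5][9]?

22

i\w   0   1   2   3   4   5   6   7   8   9  10
  0   0   0   0   0   0   0   0   0   0   0   0
  1   0   0   0   0   0   0   0   0  11  11  11
  2   0   0   0   0   0   0   7   7  11  11  11
  3   0   0  11  11  11  11  11  11  18  18  22
  4   0   0  11  11  11  11  11  11  19  19  22
  5   0   0  11  11  11  11  11  22  22  22  22
  6   0   0  11  11  11  11  11  22  22  22  22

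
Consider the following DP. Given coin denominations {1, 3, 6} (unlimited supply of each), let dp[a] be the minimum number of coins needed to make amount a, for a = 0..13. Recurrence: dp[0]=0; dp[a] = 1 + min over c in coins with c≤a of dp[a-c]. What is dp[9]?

2

 a  0  1  2  3  4  5  6  7  8  9 10 11 12 13
dp  0  1  2  1  2  3  1  2  3  2  3  4  2  3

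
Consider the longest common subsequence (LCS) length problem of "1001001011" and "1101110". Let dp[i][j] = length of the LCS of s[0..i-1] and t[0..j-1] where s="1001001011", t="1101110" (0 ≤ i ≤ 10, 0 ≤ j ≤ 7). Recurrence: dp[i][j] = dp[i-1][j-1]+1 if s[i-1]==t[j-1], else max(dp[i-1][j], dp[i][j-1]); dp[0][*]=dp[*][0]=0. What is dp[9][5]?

   ''  1  1  0  1  1  1  0
''  0  0  0  0  0  0  0  0
 1  0  1  1  1  1  1  1  1
 0  0  1  1  2  2  2  2  2
 0  0  1  1  2  2  2  2  3
 1  0  1  2  2  3  3  3  3
 0  0  1  2  3  3  3  3  4
 0  0  1  2  3  3  3  3  4
 1  0  1  2  3  4  4  4  4
 0  0  1  2  3  4  4  4  5
 1  0  1  2  3  4  5  5  5
 1  0  1  2  3  4  5  6  6

5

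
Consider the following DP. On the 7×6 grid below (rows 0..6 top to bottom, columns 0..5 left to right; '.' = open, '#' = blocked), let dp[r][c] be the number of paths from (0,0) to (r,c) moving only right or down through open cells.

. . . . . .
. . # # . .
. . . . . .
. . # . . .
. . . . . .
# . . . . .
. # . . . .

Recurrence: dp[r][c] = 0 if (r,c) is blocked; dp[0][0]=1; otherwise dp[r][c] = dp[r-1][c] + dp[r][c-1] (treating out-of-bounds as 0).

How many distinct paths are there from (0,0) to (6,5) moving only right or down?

122

r\c   0   1   2   3   4   5
  0   1   1   1   1   1   1
  1   1   2   0   0   1   2
  2   1   3   3   3   4   6
  3   1   4   0   3   7  13
  4   1   5   5   8  15  28
  5   0   5  10  18  33  61
  6   0   0  10  28  61 122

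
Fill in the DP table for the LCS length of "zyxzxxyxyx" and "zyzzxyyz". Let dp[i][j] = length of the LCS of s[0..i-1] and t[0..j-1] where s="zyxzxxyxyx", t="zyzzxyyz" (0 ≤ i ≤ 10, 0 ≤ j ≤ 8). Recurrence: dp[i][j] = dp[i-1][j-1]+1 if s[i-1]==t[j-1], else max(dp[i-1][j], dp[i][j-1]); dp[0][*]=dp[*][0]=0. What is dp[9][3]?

   ''  z  y  z  z  x  y  y  z
''  0  0  0  0  0  0  0  0  0
 z  0  1  1  1  1  1  1  1  1
 y  0  1  2  2  2  2  2  2  2
 x  0  1  2  2  2  3  3  3  3
 z  0  1  2  3  3  3  3  3  4
 x  0  1  2  3  3  4  4  4  4
 x  0  1  2  3  3  4  4  4  4
 y  0  1  2  3  3  4  5  5  5
 x  0  1  2  3  3  4  5  5  5
 y  0  1  2  3  3  4  5  6  6
 x  0  1  2  3  3  4  5  6  6

3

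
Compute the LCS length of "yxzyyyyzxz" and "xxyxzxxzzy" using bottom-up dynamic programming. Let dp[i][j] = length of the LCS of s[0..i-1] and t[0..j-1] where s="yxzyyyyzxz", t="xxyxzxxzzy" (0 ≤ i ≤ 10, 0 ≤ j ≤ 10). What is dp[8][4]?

2

   ''  x  x  y  x  z  x  x  z  z  y
''  0  0  0  0  0  0  0  0  0  0  0
 y  0  0  0  1  1  1  1  1  1  1  1
 x  0  1  1  1  2  2  2  2  2  2  2
 z  0  1  1  1  2  3  3  3  3  3  3
 y  0  1  1  2  2  3  3  3  3  3  4
 y  0  1  1  2  2  3  3  3  3  3  4
 y  0  1  1  2  2  3  3  3  3  3  4
 y  0  1  1  2  2  3  3  3  3  3  4
 z  0  1  1  2  2  3  3  3  4  4  4
 x  0  1  2  2  3  3  4  4  4  4  4
 z  0  1  2  2  3  4  4  4  5  5  5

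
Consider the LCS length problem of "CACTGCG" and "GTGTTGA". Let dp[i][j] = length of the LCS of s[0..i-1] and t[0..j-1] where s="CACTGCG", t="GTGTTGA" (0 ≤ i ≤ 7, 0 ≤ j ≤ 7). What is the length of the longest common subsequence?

   ''  G  T  G  T  T  G  A
''  0  0  0  0  0  0  0  0
 C  0  0  0  0  0  0  0  0
 A  0  0  0  0  0  0  0  1
 C  0  0  0  0  0  0  0  1
 T  0  0  1  1  1  1  1  1
 G  0  1  1  2  2  2  2  2
 C  0  1  1  2  2  2  2  2
 G  0  1  1  2  2  2  3  3

3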